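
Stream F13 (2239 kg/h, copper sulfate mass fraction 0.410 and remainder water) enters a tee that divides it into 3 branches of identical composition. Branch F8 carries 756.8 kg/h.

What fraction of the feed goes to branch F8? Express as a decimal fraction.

0.338

Fraction to F8 = 756.8/2239 = 0.3380.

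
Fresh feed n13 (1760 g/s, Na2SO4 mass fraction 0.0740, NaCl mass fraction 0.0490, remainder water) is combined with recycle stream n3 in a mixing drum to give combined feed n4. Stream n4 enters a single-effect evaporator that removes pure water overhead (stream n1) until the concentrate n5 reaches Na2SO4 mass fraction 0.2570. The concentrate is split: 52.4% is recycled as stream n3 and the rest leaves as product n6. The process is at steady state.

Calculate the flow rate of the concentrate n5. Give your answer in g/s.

Overall Na2SO4 balance (none leaves overhead): Na2SO4 in fresh feed = Na2SO4 in product, i.e. 1760×0.074 = (1−0.524)·n5·0.257.
n5 = 130.24/(0.257×0.476) = 1064.6 g/s.

1065 g/s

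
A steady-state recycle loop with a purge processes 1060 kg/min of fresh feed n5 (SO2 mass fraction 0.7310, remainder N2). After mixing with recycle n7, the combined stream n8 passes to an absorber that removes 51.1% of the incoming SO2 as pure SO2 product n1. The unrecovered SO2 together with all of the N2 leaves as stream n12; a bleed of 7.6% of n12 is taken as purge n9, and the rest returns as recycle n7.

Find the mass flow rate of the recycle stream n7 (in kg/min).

4105 kg/min

N2 enters only via n5 and leaves only via the purge: 1060×0.269 = 0.076×(N2 in n12), and the absorber passes all N2, so N2 in n8 = N2 in n12 = 3751.8 kg/min.
SO2 in n8: m_A = 1060×0.731 + (1−0.076)·(1−0.511)·m_A, so m_A = 774.86/0.5482 = 1413.6 kg/min.
n12 = (1−0.511)×1413.6 + 3751.8 = 4443.1 kg/min.
Recycle n7 = (1−0.076)×4443.1 = 4105.4 kg/min.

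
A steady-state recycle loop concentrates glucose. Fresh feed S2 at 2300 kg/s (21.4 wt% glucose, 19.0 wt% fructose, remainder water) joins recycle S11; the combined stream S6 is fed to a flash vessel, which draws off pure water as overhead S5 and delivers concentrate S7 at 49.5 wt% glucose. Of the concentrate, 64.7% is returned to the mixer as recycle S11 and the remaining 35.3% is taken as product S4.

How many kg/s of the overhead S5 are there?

1306 kg/s

Overall glucose balance (none leaves overhead): glucose in fresh feed = glucose in product, i.e. 2300×0.214 = (1−0.647)·S7·0.495.
S7 = 492.2/(0.495×0.353) = 2816.8 kg/s.
Recycle S11 = 0.647×2816.8 = 1822.5 kg/s.
Combined feed S6 = 2300 + 1822.5 = 4122.5 kg/s.
Overhead S5 = S6 − S7 = 4122.5 − 2816.8 = 1305.7 kg/s.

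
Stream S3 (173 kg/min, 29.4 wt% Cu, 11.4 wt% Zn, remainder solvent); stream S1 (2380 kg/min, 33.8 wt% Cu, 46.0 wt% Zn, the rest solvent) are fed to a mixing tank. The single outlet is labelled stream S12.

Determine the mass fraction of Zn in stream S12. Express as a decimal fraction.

Total flow out = 173 + 2380 = 2553 kg/min.
Zn in = 173×0.114 + 2380×0.460 = 1114.5 kg/min.
Zn mass fraction in S12 = 1114.5/2553 = 0.437.

0.437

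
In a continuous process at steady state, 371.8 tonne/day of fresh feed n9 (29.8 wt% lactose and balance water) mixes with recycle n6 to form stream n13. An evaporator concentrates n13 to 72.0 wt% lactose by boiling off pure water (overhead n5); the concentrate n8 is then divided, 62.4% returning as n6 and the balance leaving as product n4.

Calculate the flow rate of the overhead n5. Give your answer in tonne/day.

217.9 tonne/day

Overall lactose balance (none leaves overhead): lactose in fresh feed = lactose in product, i.e. 371.8×0.298 = (1−0.624)·n8·0.720.
n8 = 110.8/(0.720×0.376) = 409.27 tonne/day.
Recycle n6 = 0.624×409.27 = 255.38 tonne/day.
Combined feed n13 = 371.8 + 255.38 = 627.18 tonne/day.
Overhead n5 = n13 − n8 = 627.18 − 409.27 = 217.92 tonne/day.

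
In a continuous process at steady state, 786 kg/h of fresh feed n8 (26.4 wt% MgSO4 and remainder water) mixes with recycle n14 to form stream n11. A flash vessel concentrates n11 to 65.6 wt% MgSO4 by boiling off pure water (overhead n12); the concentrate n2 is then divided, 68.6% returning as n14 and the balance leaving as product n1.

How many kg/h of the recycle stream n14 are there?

691.1 kg/h

Overall MgSO4 balance (none leaves overhead): MgSO4 in fresh feed = MgSO4 in product, i.e. 786×0.264 = (1−0.686)·n2·0.656.
n2 = 207.5/(0.656×0.314) = 1007.4 kg/h.
Recycle n14 = 0.686×1007.4 = 691.06 kg/h.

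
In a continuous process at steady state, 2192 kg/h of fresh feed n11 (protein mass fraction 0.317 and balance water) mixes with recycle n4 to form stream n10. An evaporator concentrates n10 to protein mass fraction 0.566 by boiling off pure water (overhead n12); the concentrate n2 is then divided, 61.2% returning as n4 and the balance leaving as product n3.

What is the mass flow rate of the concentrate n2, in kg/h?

Overall protein balance (none leaves overhead): protein in fresh feed = protein in product, i.e. 2192×0.317 = (1−0.612)·n2·0.566.
n2 = 694.86/(0.566×0.388) = 3164.1 kg/h.

3164 kg/h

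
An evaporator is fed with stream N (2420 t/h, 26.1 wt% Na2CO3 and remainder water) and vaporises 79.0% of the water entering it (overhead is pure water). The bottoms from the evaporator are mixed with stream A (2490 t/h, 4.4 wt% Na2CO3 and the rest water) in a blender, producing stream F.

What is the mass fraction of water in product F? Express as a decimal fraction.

Vapour removed = 0.790×0.739×2420 = 1412.8 t/h; concentrate = 1007.2 t/h.
water reaching the mixer = 375.56 (from concentrate) + 2490×0.956 = 2756 t/h.
Product flow = 1007.2 + 2490 = 3497.2 t/h; water fraction = 0.788.

0.788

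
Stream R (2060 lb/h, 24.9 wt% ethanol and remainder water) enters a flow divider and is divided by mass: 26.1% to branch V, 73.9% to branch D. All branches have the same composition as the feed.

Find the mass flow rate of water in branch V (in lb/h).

403.8 lb/h

Branch V total = 0.261×2060 = 537.66 lb/h.
water in V = 0.751×537.66 = 403.78 lb/h.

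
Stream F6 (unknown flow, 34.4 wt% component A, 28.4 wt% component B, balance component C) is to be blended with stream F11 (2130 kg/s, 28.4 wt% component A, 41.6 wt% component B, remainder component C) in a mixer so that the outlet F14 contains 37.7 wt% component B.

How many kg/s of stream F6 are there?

893.2 kg/s

Let F6 be the unknown flow. Total out = 2130 + F6.
component B balance: 886.08 + 0.284·F6 = 0.377·(2130 + F6)
(0.284 − 0.377)·F6 = 0.377×2130 − 886.08 = -83.07
F6 = -83.07 / -0.093 = 893.23 kg/s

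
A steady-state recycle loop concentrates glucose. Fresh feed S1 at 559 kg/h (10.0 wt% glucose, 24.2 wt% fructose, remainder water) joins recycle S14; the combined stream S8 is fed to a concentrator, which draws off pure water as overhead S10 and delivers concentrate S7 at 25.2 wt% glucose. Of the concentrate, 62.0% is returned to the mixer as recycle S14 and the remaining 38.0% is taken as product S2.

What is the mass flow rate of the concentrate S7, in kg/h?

Overall glucose balance (none leaves overhead): glucose in fresh feed = glucose in product, i.e. 559×0.100 = (1−0.620)·S7·0.252.
S7 = 55.9/(0.252×0.380) = 583.75 kg/h.

583.8 kg/h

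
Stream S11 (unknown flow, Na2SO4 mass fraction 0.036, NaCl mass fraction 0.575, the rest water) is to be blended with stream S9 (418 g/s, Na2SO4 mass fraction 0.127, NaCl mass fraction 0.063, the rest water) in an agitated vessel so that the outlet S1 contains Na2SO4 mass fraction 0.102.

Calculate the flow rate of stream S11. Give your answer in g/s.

158.3 g/s

Let S11 be the unknown flow. Total out = 418 + S11.
Na2SO4 balance: 53.086 + 0.036·S11 = 0.102·(418 + S11)
(0.036 − 0.102)·S11 = 0.102×418 − 53.086 = -10.45
S11 = -10.45 / -0.066 = 158.33 g/s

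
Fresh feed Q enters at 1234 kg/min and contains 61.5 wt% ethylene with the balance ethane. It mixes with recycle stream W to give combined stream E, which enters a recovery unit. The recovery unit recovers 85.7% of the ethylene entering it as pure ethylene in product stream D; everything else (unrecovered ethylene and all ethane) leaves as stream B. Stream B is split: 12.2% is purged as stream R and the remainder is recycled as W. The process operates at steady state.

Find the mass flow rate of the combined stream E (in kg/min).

4762 kg/min

ethane enters only via Q and leaves only via the purge: 1234×0.385 = 0.122×(ethane in B), and the recovery unit passes all ethane, so ethane in E = ethane in B = 3894.2 kg/min.
ethylene in E: m_A = 1234×0.615 + (1−0.122)·(1−0.857)·m_A, so m_A = 758.91/0.8744 = 867.88 kg/min.
E = 867.88 + 3894.2 = 4762.1 kg/min.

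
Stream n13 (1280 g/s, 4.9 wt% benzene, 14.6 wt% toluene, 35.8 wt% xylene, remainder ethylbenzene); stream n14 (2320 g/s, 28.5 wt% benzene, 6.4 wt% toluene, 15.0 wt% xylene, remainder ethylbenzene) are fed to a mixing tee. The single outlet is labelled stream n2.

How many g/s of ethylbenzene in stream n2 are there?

1734 g/s

ethylbenzene out = ethylbenzene in = 1280×0.447 + 2320×0.501 = 1734.5 g/s.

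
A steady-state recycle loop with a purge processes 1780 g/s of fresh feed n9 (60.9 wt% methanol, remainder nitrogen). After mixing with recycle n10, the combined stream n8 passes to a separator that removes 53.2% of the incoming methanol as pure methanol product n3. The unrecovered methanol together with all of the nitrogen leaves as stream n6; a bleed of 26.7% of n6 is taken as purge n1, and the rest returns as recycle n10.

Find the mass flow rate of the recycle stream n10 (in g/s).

nitrogen enters only via n9 and leaves only via the purge: 1780×0.391 = 0.267×(nitrogen in n6), and the separator passes all nitrogen, so nitrogen in n8 = nitrogen in n6 = 2606.7 g/s.
methanol in n8: m_A = 1780×0.609 + (1−0.267)·(1−0.532)·m_A, so m_A = 1084/0.6570 = 1650.1 g/s.
n6 = (1−0.532)×1650.1 + 2606.7 = 3378.9 g/s.
Recycle n10 = (1−0.267)×3378.9 = 2476.7 g/s.

2477 g/s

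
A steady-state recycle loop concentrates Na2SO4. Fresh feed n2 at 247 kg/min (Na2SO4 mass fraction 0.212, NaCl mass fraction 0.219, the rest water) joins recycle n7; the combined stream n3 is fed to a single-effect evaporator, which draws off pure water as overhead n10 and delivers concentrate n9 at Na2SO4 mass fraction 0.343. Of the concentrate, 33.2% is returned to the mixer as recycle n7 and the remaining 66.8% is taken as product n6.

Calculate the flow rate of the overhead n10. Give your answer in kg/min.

94.34 kg/min

Overall Na2SO4 balance (none leaves overhead): Na2SO4 in fresh feed = Na2SO4 in product, i.e. 247×0.212 = (1−0.332)·n9·0.343.
n9 = 52.364/(0.343×0.668) = 228.54 kg/min.
Recycle n7 = 0.332×228.54 = 75.875 kg/min.
Combined feed n3 = 247 + 75.875 = 322.88 kg/min.
Overhead n10 = n3 − n9 = 322.88 − 228.54 = 94.335 kg/min.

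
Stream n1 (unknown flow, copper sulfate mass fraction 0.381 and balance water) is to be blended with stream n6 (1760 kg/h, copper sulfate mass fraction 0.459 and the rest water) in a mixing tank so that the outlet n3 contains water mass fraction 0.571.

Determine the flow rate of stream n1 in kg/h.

Let n1 be the unknown flow. Total out = 1760 + n1.
water balance: 952.16 + 0.619·n1 = 0.571·(1760 + n1)
(0.619 − 0.571)·n1 = 0.571×1760 − 952.16 = 52.8
n1 = 52.8 / 0.048 = 1100 kg/h

1100 kg/h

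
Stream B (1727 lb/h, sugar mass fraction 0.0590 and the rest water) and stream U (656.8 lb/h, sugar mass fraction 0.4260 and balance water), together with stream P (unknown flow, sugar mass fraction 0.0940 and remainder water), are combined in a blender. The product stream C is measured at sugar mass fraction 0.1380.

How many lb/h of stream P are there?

Let P be the unknown flow. Total out = 2383.8 + P.
sugar balance: 381.69 + 0.094·P = 0.138·(2383.8 + P)
(0.094 − 0.138)·P = 0.138×2383.8 − 381.69 = -52.725
P = -52.725 / -0.044 = 1198.3 lb/h

1198 lb/h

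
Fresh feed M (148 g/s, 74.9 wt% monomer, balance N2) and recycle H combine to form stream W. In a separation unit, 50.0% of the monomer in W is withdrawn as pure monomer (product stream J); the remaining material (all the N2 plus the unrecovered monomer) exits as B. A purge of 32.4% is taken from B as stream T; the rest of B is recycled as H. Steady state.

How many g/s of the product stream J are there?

83.73 g/s

monomer in W: m_A = 148×0.749 + (1−0.324)·(1−0.500)·m_A, so m_A = 110.85/0.6620 = 167.45 g/s.
Product J = 0.500×167.45 = 83.725 g/s.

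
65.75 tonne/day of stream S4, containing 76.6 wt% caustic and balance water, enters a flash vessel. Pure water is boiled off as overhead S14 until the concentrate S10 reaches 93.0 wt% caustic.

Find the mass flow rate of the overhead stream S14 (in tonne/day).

11.59 tonne/day

caustic is conserved: 65.75×0.766 = 50.364 tonne/day all reports to the concentrate.
Concentrate = 50.364/(target fraction) = 54.155 tonne/day.
Overhead = 65.75 − 54.155 = 11.595 tonne/day.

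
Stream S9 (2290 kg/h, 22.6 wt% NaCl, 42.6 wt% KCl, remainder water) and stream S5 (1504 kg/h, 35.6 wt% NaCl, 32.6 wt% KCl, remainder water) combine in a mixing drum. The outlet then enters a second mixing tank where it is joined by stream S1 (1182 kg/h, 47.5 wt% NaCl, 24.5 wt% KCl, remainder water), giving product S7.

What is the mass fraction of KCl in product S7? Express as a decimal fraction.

Overall, product flow = 4976 kg/h.
KCl in = 2290×0.426 + 1504×0.326 + 1182×0.245 = 1755.4 kg/h.
KCl fraction in S7 = 0.353.

0.353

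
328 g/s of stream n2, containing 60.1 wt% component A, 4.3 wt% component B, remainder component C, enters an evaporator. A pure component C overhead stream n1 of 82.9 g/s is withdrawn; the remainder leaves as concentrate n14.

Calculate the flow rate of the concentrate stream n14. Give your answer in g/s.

245.1 g/s

Concentrate = 328 − 82.9 = 245.1 g/s.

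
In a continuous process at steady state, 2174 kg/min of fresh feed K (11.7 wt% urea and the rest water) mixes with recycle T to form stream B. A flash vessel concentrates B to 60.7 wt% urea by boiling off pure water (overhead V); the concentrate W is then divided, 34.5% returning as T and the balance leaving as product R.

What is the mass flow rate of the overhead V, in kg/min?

1755 kg/min

Overall urea balance (none leaves overhead): urea in fresh feed = urea in product, i.e. 2174×0.117 = (1−0.345)·W·0.607.
W = 254.36/(0.607×0.655) = 639.76 kg/min.
Recycle T = 0.345×639.76 = 220.72 kg/min.
Combined feed B = 2174 + 220.72 = 2394.7 kg/min.
Overhead V = B − W = 2394.7 − 639.76 = 1755 kg/min.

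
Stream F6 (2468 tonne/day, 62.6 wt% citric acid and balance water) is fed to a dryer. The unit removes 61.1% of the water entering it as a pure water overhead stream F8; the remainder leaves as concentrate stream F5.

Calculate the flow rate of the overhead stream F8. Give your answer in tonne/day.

water entering = 2468×0.374 = 923.03 tonne/day; overhead removed = 0.611×923.03 = 563.97 tonne/day.

564 tonne/day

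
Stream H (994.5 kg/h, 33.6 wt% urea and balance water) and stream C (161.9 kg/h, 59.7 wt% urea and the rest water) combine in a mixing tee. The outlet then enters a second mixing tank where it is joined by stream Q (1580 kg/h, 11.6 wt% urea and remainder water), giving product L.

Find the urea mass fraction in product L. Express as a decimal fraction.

0.2244

Overall, product flow = 2736.4 kg/h.
urea in = 994.5×0.336 + 161.9×0.597 + 1580×0.116 = 614.09 kg/h.
urea fraction in L = 0.2244.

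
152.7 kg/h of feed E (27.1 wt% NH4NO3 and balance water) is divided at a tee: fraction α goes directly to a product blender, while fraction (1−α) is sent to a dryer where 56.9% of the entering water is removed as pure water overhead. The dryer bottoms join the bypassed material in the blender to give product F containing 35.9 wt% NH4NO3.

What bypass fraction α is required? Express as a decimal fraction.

All 152.7×0.271 = 41.382 kg/h of NH4NO3 reaches F, so F = 41.382/0.359 = 115.27 kg/h and vapour = 37.431 kg/h.
The evaporator receives (1−α)·152.7 of feed at 0.729 water and removes 0.569 of that water:
0.569×0.729×(1−α)×152.7 = 37.431
(1−α) = 37.431/63.34 = 0.5909;  α = 0.4091.

0.409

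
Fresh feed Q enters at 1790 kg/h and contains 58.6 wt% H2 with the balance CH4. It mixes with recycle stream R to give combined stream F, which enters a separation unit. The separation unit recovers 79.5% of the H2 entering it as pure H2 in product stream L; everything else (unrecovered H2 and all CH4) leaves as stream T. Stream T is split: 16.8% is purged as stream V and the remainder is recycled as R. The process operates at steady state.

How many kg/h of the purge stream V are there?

CH4 enters only via Q and leaves only via the purge: 1790×0.414 = 0.168×(CH4 in T), and the separation unit passes all CH4, so CH4 in F = CH4 in T = 4411.1 kg/h.
H2 in F: m_A = 1790×0.586 + (1−0.168)·(1−0.795)·m_A, so m_A = 1048.9/0.8294 = 1264.6 kg/h.
T = (1−0.795)×1264.6 + 4411.1 = 4670.3 kg/h.
Purge V = 0.168×4670.3 = 784.61 kg/h.

784.6 kg/h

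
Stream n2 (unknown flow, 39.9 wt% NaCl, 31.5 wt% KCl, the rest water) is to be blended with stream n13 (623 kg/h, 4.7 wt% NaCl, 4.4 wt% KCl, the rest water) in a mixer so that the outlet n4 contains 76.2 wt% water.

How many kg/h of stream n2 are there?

192.4 kg/h

Let n2 be the unknown flow. Total out = 623 + n2.
water balance: 566.31 + 0.286·n2 = 0.762·(623 + n2)
(0.286 − 0.762)·n2 = 0.762×623 − 566.31 = -91.581
n2 = -91.581 / -0.476 = 192.4 kg/h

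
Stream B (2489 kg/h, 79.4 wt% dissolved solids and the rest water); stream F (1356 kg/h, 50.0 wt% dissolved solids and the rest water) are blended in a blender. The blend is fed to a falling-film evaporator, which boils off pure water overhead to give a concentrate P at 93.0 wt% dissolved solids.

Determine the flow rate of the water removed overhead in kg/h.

991 kg/h

dissolved solids entering = 2489×0.794 + 1356×0.500 = 2654.3 kg/h.
All dissolved solids reports to P, so P = 2654.3/0.930 = 2854 kg/h.
Total feed = 3845 kg/h; overhead = 3845 − 2854 = 990.95 kg/h.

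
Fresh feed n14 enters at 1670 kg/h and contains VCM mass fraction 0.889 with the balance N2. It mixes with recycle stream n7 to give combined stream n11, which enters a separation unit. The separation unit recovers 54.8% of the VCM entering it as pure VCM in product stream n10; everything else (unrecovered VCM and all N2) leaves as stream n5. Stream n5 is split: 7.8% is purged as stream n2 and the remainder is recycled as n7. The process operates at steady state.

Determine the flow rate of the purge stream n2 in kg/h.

N2 enters only via n14 and leaves only via the purge: 1670×0.111 = 0.078×(N2 in n5), and the separation unit passes all N2, so N2 in n11 = N2 in n5 = 2376.5 kg/h.
VCM in n11: m_A = 1670×0.889 + (1−0.078)·(1−0.548)·m_A, so m_A = 1484.6/0.5833 = 2545.4 kg/h.
n5 = (1−0.548)×2545.4 + 2376.5 = 3527.1 kg/h.
Purge n2 = 0.078×3527.1 = 275.11 kg/h.

275.1 kg/h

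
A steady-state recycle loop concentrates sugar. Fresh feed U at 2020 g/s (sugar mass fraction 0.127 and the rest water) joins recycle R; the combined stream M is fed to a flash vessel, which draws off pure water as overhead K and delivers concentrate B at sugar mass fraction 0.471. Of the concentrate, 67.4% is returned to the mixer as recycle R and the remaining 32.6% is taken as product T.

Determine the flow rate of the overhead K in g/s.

Overall sugar balance (none leaves overhead): sugar in fresh feed = sugar in product, i.e. 2020×0.127 = (1−0.674)·B·0.471.
B = 256.54/(0.471×0.326) = 1670.8 g/s.
Recycle R = 0.674×1670.8 = 1126.1 g/s.
Combined feed M = 2020 + 1126.1 = 3146.1 g/s.
Overhead K = M − B = 3146.1 − 1670.8 = 1475.3 g/s.

1475 g/s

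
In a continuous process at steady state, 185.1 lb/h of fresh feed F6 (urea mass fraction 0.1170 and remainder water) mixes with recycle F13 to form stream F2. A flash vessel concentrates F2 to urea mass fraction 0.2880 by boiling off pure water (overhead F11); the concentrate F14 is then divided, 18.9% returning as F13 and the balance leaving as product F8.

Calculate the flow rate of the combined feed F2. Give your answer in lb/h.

Overall urea balance (none leaves overhead): urea in fresh feed = urea in product, i.e. 185.1×0.117 = (1−0.189)·F14·0.288.
F14 = 21.657/(0.288×0.811) = 92.721 lb/h.
Recycle F13 = 0.189×92.721 = 17.524 lb/h.
Combined feed F2 = 185.1 + 17.524 = 202.62 lb/h.

202.6 lb/h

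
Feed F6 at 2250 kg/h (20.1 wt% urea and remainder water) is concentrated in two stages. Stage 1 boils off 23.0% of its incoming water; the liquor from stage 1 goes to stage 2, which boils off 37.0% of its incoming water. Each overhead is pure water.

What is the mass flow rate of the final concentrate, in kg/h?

water in feed = 2250×0.799 = 1797.8 kg/h.
After stage 1: water left = (1−0.230)×1797.8 = 1384.3; stream total = 1836.5 kg/h.
After stage 2: water left = (1−0.370)×1384.3 = 872.09; final concentrate = 1324.3 kg/h.

1324 kg/h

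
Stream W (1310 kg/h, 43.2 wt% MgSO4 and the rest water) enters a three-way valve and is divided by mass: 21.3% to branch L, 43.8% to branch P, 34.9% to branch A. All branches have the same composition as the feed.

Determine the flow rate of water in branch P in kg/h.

325.9 kg/h

Branch P total = 0.438×1310 = 573.78 kg/h.
water in P = 0.568×573.78 = 325.91 kg/h.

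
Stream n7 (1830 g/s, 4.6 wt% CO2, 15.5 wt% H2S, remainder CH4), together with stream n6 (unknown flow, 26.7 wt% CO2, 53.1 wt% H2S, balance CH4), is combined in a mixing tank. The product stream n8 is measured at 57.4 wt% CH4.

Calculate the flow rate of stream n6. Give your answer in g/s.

Let n6 be the unknown flow. Total out = 1830 + n6.
CH4 balance: 1462.2 + 0.202·n6 = 0.574·(1830 + n6)
(0.202 − 0.574)·n6 = 0.574×1830 − 1462.2 = -411.75
n6 = -411.75 / -0.372 = 1106.9 g/s

1107 g/s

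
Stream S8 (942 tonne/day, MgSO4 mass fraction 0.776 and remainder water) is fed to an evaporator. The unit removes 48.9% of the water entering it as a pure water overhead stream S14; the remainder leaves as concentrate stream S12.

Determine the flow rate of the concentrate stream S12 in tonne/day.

water entering = 942×0.224 = 211.01 tonne/day; overhead removed = 0.489×211.01 = 103.18 tonne/day.
Concentrate = 942 − 103.18 = 838.82 tonne/day.

838.8 tonne/day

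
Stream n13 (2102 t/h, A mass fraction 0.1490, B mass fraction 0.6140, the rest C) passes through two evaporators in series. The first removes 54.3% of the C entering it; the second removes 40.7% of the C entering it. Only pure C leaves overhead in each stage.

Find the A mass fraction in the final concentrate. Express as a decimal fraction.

C in feed = 2102×0.237 = 498.17 t/h.
After stage 1: C left = (1−0.543)×498.17 = 227.67; stream total = 1831.5 t/h.
After stage 2: C left = (1−0.407)×227.67 = 135.01; final concentrate = 1738.8 t/h.
A fraction = 313.2/1738.8 = 0.1801.

0.1801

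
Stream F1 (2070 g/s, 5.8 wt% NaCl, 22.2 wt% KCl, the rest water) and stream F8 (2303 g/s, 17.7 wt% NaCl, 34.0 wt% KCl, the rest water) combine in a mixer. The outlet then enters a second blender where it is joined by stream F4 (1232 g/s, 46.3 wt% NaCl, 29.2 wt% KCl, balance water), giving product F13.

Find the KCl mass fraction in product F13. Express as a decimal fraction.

Overall, product flow = 5605 g/s.
KCl in = 2070×0.222 + 2303×0.340 + 1232×0.292 = 1602.3 g/s.
KCl fraction in F13 = 0.286.

0.286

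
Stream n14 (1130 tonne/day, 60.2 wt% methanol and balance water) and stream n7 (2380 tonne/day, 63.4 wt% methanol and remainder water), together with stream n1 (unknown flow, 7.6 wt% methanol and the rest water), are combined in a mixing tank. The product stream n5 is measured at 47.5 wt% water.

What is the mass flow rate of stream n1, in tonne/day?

771.6 tonne/day

Let n1 be the unknown flow. Total out = 3510 + n1.
water balance: 1320.8 + 0.924·n1 = 0.475·(3510 + n1)
(0.924 − 0.475)·n1 = 0.475×3510 − 1320.8 = 346.43
n1 = 346.43 / 0.449 = 771.56 tonne/day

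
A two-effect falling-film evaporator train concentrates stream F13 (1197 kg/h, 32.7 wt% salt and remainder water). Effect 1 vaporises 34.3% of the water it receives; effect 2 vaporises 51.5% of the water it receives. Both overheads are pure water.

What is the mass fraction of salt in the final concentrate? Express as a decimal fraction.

0.6039

water in feed = 1197×0.673 = 805.58 kg/h.
After stage 1: water left = (1−0.343)×805.58 = 529.27; stream total = 920.69 kg/h.
After stage 2: water left = (1−0.515)×529.27 = 256.69; final concentrate = 648.11 kg/h.
salt fraction = 391.42/648.11 = 0.6039.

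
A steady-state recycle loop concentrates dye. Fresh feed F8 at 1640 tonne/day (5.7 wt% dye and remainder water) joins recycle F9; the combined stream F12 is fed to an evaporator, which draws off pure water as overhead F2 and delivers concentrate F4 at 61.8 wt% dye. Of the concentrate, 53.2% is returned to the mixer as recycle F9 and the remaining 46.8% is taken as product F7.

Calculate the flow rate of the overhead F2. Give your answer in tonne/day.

1489 tonne/day

Overall dye balance (none leaves overhead): dye in fresh feed = dye in product, i.e. 1640×0.057 = (1−0.532)·F4·0.618.
F4 = 93.48/(0.618×0.468) = 323.21 tonne/day.
Recycle F9 = 0.532×323.21 = 171.95 tonne/day.
Combined feed F12 = 1640 + 171.95 = 1811.9 tonne/day.
Overhead F2 = F12 − F4 = 1811.9 − 323.21 = 1488.7 tonne/day.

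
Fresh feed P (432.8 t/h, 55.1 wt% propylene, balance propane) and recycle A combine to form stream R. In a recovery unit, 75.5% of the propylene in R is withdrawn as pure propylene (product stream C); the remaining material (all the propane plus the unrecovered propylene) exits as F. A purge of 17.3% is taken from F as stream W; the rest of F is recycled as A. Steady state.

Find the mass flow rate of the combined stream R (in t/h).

propane enters only via P and leaves only via the purge: 432.8×0.449 = 0.173×(propane in F), and the recovery unit passes all propane, so propane in R = propane in F = 1123.3 t/h.
propylene in R: m_A = 432.8×0.551 + (1−0.173)·(1−0.755)·m_A, so m_A = 238.47/0.7974 = 299.07 t/h.
R = 299.07 + 1123.3 = 1422.3 t/h.

1422 t/h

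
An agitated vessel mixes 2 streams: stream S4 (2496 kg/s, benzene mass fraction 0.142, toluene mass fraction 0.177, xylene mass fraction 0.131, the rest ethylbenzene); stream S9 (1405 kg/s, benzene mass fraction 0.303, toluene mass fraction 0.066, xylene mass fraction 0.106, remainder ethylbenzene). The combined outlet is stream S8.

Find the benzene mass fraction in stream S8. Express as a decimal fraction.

Total flow out = 2496 + 1405 = 3901 kg/s.
benzene in = 2496×0.142 + 1405×0.303 = 780.15 kg/s.
benzene mass fraction in S8 = 780.15/3901 = 0.200.

0.200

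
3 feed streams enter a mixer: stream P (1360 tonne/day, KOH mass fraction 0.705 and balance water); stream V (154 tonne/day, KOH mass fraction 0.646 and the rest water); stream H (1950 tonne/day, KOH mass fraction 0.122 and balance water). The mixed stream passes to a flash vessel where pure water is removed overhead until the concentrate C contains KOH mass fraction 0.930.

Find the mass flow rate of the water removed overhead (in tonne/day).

2070 tonne/day

KOH entering = 1360×0.705 + 154×0.646 + 1950×0.122 = 1296.2 tonne/day.
All KOH reports to C, so C = 1296.2/0.930 = 1393.7 tonne/day.
Total feed = 3464 tonne/day; overhead = 3464 − 1393.7 = 2070.3 tonne/day.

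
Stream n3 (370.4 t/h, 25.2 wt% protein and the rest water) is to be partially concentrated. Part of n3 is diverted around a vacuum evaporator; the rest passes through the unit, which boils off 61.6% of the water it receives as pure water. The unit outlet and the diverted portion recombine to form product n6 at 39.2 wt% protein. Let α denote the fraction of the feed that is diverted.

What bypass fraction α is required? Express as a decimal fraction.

0.225

All 370.4×0.252 = 93.341 t/h of protein reaches n6, so n6 = 93.341/0.392 = 238.11 t/h and vapour = 132.29 t/h.
The evaporator receives (1−α)·370.4 of feed at 0.748 water and removes 0.616 of that water:
0.616×0.748×(1−α)×370.4 = 132.29
(1−α) = 132.29/170.67 = 0.7751;  α = 0.2249.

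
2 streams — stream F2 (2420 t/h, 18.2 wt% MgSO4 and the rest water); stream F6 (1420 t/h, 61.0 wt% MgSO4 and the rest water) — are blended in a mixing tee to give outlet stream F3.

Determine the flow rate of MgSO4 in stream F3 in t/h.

1307 t/h

MgSO4 out = MgSO4 in = 2420×0.182 + 1420×0.610 = 1306.6 t/h.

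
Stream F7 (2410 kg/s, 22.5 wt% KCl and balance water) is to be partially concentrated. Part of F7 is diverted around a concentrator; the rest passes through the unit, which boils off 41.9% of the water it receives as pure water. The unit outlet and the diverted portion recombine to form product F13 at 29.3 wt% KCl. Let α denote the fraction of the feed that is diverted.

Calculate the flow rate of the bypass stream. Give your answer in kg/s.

687.6 kg/s

All 2410×0.225 = 542.25 kg/s of KCl reaches F13, so F13 = 542.25/0.293 = 1850.7 kg/s and vapour = 559.32 kg/s.
The evaporator receives (1−α)·2410 of feed at 0.775 water and removes 0.419 of that water:
0.419×0.775×(1−α)×2410 = 559.32
(1−α) = 559.32/782.59 = 0.7147;  α = 0.2853.
Bypass flow = 0.2853×2410 = 687.57 kg/s.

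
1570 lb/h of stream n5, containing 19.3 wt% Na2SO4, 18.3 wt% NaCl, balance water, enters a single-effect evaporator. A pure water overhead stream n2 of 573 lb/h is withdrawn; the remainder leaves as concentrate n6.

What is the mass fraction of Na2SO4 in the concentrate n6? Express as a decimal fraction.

Na2SO4 is not removed: 1570×0.193 = 303.01 lb/h of Na2SO4 enters n6.
Concentrate = 1570 − 573 = 997 lb/h.
Mass fraction = 303.01/997 = 0.3039.

0.3039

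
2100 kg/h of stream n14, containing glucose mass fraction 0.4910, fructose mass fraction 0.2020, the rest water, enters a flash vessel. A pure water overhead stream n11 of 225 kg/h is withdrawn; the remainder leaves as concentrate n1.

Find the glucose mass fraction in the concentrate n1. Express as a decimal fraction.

0.5499

glucose is not removed: 2100×0.491 = 1031.1 kg/h of glucose enters n1.
Concentrate = 2100 − 225 = 1875 kg/h.
Mass fraction = 1031.1/1875 = 0.5499.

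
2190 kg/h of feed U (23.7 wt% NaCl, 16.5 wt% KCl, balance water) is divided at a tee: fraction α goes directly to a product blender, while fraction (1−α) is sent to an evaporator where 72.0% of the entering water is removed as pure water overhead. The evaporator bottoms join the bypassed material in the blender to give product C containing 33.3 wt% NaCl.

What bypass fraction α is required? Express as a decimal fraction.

0.330

All 2190×0.237 = 519.03 kg/h of NaCl reaches C, so C = 519.03/0.333 = 1558.6 kg/h and vapour = 631.35 kg/h.
The evaporator receives (1−α)·2190 of feed at 0.598 water and removes 0.720 of that water:
0.720×0.598×(1−α)×2190 = 631.35
(1−α) = 631.35/942.93 = 0.6696;  α = 0.3304.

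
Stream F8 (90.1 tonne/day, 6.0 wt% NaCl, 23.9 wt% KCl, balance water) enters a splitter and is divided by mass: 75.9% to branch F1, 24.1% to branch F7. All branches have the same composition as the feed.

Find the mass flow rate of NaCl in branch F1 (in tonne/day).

Branch F1 total = 0.759×90.1 = 68.386 tonne/day.
NaCl in F1 = 0.060×68.386 = 4.1032 tonne/day.

4.103 tonne/day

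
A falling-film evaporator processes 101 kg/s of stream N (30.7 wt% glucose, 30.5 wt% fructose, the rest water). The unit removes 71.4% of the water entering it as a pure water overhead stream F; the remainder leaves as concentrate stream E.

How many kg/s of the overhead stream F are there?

water entering = 101×0.388 = 39.188 kg/s; overhead removed = 0.714×39.188 = 27.98 kg/s.

27.98 kg/s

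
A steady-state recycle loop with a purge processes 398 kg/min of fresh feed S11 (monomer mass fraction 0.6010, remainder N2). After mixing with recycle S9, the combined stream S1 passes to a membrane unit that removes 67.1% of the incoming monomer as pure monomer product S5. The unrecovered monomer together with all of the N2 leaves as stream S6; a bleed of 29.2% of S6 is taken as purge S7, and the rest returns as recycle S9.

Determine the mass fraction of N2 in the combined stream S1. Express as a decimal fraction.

N2 enters only via S11 and leaves only via the purge: 398×0.399 = 0.292×(N2 in S6), and the membrane unit passes all N2, so N2 in S1 = N2 in S6 = 543.84 kg/min.
monomer in S1: m_A = 398×0.601 + (1−0.292)·(1−0.671)·m_A, so m_A = 239.2/0.7671 = 311.83 kg/min.
S1 = 311.83 + 543.84 = 855.68 kg/min.
N2 fraction in S1 = 543.84/855.68 = 0.6356.

0.6356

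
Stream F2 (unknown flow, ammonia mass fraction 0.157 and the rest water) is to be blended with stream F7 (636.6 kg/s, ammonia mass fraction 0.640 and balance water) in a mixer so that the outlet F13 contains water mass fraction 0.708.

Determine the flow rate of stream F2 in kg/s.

Let F2 be the unknown flow. Total out = 636.6 + F2.
water balance: 229.18 + 0.843·F2 = 0.708·(636.6 + F2)
(0.843 − 0.708)·F2 = 0.708×636.6 − 229.18 = 221.54
F2 = 221.54 / 0.135 = 1641 kg/s

1641 kg/s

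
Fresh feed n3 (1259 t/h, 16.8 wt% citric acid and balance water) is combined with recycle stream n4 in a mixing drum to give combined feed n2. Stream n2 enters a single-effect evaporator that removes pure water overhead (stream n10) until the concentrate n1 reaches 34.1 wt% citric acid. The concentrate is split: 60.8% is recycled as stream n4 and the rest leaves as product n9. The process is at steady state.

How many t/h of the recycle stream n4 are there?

Overall citric acid balance (none leaves overhead): citric acid in fresh feed = citric acid in product, i.e. 1259×0.168 = (1−0.608)·n1·0.341.
n1 = 211.51/(0.341×0.392) = 1582.3 t/h.
Recycle n4 = 0.608×1582.3 = 962.05 t/h.

962.1 t/h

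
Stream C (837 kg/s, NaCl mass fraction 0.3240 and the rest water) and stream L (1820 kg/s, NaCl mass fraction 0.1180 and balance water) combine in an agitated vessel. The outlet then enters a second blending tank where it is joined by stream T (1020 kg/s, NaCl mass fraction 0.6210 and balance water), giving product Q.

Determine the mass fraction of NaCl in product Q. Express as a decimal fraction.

0.3044

Overall, product flow = 3677 kg/s.
NaCl in = 837×0.324 + 1820×0.118 + 1020×0.621 = 1119.4 kg/s.
NaCl fraction in Q = 0.3044.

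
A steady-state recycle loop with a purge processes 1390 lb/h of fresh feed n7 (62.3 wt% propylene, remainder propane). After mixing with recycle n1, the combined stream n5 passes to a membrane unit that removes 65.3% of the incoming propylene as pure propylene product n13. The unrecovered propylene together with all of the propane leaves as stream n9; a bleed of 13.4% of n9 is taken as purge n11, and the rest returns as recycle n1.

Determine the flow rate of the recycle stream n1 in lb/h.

3759 lb/h

propane enters only via n7 and leaves only via the purge: 1390×0.377 = 0.134×(propane in n9), and the membrane unit passes all propane, so propane in n5 = propane in n9 = 3910.7 lb/h.
propylene in n5: m_A = 1390×0.623 + (1−0.134)·(1−0.653)·m_A, so m_A = 865.97/0.6995 = 1238 lb/h.
n9 = (1−0.653)×1238 + 3910.7 = 4340.3 lb/h.
Recycle n1 = (1−0.134)×4340.3 = 3758.7 lb/h.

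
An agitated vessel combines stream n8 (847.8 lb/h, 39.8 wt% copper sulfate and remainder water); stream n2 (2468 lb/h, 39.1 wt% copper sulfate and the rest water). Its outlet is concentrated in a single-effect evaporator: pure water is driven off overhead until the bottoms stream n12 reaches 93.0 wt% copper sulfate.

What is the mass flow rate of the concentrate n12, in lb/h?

1400 lb/h

copper sulfate entering = 847.8×0.398 + 2468×0.391 = 1302.4 lb/h.
All copper sulfate reports to n12, so n12 = 1302.4/0.930 = 1400.4 lb/h.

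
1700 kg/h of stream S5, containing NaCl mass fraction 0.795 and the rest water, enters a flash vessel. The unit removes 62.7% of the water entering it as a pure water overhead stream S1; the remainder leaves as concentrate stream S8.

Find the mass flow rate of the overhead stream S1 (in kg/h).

218.5 kg/h

water entering = 1700×0.205 = 348.5 kg/h; overhead removed = 0.627×348.5 = 218.51 kg/h.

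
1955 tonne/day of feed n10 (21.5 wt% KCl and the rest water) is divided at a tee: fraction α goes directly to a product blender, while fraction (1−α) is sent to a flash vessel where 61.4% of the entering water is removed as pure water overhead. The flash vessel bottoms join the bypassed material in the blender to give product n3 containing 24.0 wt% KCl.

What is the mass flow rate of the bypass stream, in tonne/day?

All 1955×0.215 = 420.32 tonne/day of KCl reaches n3, so n3 = 420.32/0.240 = 1751.4 tonne/day and vapour = 203.65 tonne/day.
The evaporator receives (1−α)·1955 of feed at 0.785 water and removes 0.614 of that water:
0.614×0.785×(1−α)×1955 = 203.65
(1−α) = 203.65/942.29 = 0.2161;  α = 0.7839.
Bypass flow = 0.7839×1955 = 1532.5 tonne/day.

1532 tonne/day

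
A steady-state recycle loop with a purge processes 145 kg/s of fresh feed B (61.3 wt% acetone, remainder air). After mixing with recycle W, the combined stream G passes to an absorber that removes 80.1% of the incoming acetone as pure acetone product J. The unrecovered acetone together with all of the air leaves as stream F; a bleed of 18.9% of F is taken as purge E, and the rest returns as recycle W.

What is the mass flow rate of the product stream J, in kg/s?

acetone in G: m_A = 145×0.613 + (1−0.189)·(1−0.801)·m_A, so m_A = 88.885/0.8386 = 105.99 kg/s.
Product J = 0.801×105.99 = 84.899 kg/s.

84.9 kg/s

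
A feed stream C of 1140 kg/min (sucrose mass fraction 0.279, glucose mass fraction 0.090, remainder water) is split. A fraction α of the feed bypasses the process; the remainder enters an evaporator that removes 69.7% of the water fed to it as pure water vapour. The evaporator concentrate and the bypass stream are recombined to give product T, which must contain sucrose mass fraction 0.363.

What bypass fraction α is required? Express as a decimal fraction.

All 1140×0.279 = 318.06 kg/min of sucrose reaches T, so T = 318.06/0.363 = 876.2 kg/min and vapour = 263.8 kg/min.
The evaporator receives (1−α)·1140 of feed at 0.631 water and removes 0.697 of that water:
0.697×0.631×(1−α)×1140 = 263.8
(1−α) = 263.8/501.38 = 0.5262;  α = 0.4738.

0.474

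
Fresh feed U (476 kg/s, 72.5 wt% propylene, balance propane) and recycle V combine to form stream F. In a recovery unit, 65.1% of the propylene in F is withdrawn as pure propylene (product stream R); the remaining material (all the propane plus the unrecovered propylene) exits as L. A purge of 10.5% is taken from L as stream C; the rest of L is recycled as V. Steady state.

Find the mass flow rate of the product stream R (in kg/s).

propylene in F: m_A = 476×0.725 + (1−0.105)·(1−0.651)·m_A, so m_A = 345.1/0.6876 = 501.86 kg/s.
Product R = 0.651×501.86 = 326.71 kg/s.

326.7 kg/s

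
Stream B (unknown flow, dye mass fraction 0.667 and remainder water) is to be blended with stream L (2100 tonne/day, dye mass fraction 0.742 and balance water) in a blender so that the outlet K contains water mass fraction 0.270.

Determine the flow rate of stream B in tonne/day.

Let B be the unknown flow. Total out = 2100 + B.
water balance: 541.8 + 0.333·B = 0.270·(2100 + B)
(0.333 − 0.270)·B = 0.270×2100 − 541.8 = 25.2
B = 25.2 / 0.063 = 400 tonne/day

400 tonne/day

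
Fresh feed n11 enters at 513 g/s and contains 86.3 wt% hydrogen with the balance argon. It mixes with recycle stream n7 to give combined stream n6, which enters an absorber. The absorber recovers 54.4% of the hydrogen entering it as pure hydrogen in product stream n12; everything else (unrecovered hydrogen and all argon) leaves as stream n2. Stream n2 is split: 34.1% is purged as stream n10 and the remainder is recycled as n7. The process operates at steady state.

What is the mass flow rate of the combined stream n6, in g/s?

839 g/s

argon enters only via n11 and leaves only via the purge: 513×0.137 = 0.341×(argon in n2), and the absorber passes all argon, so argon in n6 = argon in n2 = 206.1 g/s.
hydrogen in n6: m_A = 513×0.863 + (1−0.341)·(1−0.544)·m_A, so m_A = 442.72/0.6995 = 632.91 g/s.
n6 = 632.91 + 206.1 = 839.01 g/s.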